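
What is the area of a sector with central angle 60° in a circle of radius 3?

Sector area = πr² × θ/360
= π × 3² × 1/6
= π × 9 × 1/6
= 3*pi/2

3*pi/2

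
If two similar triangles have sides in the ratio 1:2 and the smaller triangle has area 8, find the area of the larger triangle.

For similar figures, the area ratio equals the square of the side ratio.
Side ratio (the smaller triangle to the larger triangle) = 1:2, so area ratio = 1^2:2^2 = 1:4.
If the area of the smaller triangle is 8, then the area of the larger triangle = 8 * (4/1) = 32.

32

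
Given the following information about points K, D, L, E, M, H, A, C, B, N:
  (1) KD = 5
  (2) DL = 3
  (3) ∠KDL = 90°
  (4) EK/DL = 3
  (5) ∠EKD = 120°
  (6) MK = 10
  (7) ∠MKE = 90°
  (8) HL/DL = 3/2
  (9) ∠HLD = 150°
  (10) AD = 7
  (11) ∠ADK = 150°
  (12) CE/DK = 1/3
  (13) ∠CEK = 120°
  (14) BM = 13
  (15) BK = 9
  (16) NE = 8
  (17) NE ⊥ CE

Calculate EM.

From the given relations: EK = 3·DL = 3·3 = 9.
Step 1: By the law of cosines on triangle EKM: EM² = 9² + 10² − 2·9·10·cos(90°) = 181, so EM = √181.

Therefore, the length of EM = √181.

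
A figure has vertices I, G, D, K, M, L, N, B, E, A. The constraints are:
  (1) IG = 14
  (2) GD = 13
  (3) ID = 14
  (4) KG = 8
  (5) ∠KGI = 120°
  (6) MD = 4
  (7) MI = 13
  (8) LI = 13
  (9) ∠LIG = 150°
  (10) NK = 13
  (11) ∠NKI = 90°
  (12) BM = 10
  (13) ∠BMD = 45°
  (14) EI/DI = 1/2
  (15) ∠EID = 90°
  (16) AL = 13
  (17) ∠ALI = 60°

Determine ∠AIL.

Step 1: By the law of cosines on triangle ILA: IA² = 13² + 13² − 2·13·13·cos(60°) = 169, so IA = 13.
Step 2: By the inverse law of cosines on triangle AIL: cos(∠AIL) = (13² + 13² − 13²) / (2·13·13) = 169/338 = 0.5, so ∠AIL = 60°.

Therefore, the measure of angle ∠AIL = 60°.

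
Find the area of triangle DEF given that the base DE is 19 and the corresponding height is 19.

A triangle's area is half the area of a rectangle with the same base and height.
Area = (1/2) * 19 * 19 = 361/2.

361/2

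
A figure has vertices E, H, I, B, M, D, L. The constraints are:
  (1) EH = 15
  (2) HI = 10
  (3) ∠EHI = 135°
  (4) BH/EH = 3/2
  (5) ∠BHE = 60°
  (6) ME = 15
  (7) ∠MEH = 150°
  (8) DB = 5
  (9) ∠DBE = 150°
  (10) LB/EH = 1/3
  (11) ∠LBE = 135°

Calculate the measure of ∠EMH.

Step 1: By the law of cosines on triangle MEH: MH² = 15² + 15² − 2·15·15·cos(150°) = 839.71, so MH ≈ 28.98.
Step 2: By the inverse law of cosines on triangle EMH: cos(∠EMH) = (15² + 28.98² − 15²) / (2·15·28.98) = 839.71/869.33 = 0.9659, so ∠EMH = 15°.

Therefore, the measure of angle ∠EMH = 15°.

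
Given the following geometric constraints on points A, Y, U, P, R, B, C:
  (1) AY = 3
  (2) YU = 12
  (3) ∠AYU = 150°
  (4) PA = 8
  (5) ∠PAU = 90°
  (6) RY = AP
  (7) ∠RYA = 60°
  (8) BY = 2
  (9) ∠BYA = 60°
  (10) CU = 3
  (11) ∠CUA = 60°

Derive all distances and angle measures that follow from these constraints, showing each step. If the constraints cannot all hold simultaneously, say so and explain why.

The constraints are consistent.

From the given relations:
  RY = AP = 8

Step 1: From AY = 3, YU = 12, and ∠AYU = 150°, by the law of cosines:
  AU² = AY² + YU² - 2·AY·YU·cos(150°) = 9 + 144 + 62.35 = 215.4
  AU ≈ 14.67

Step 2: From AY = 3, YR = 8, and ∠AYR = 60°, by the law of cosines:
  AR² = AY² + YR² - 2·AY·YR·cos(60°) = 9 + 64 - 24 = 49
  AR = 7

Step 3: From AY = 3, YB = 2, and ∠AYB = 60°, by the law of cosines:
  AB² = AY² + YB² - 2·AY·YB·cos(60°) = 9 + 4 - 6 = 7
  AB = √7

Step 4: From AU = 14.67, UC = 3, and ∠AUC = 60°, by the law of cosines:
  AC² = AU² + UC² - 2·AU·UC·cos(60°) = 215.4 + 9 - 44.02 = 180.3
  AC ≈ 13.43

Step 5: From UA = 14.67, AP = 8, and ∠UAP = 90°, by the law of cosines:
  UP² = UA² + AP² - 2·UA·AP·cos(90°) = 215.4 + 64 - 0 = 279.4
  UP ≈ 16.71

Step 6: From AB = √7, AY = 3, BY = 2, by the inverse law of cosines:
  cos(∠BAY) = (AB² + AY² - BY²) / (2·AB·AY)
  ∠BAY = 40.89°

Step 7: From AR = 7, AY = 3, RY = 8, by the inverse law of cosines:
  cos(∠RAY) = (AR² + AY² - RY²) / (2·AR·AY)
  ∠RAY = 98.21°

Step 8: From AU = 14.67, AY = 3, UY = 12, by the inverse law of cosines:
  cos(∠UAY) = (AU² + AY² - UY²) / (2·AU·AY)
  ∠UAY = 24.13°

Step 9: From UA = 14.67, UY = 12, AY = 3, by the inverse law of cosines:
  cos(∠AUY) = (UA² + UY² - AY²) / (2·UA·UY)
  ∠AUY = 5.87°

Step 10: From RA = 7, RY = 8, AY = 3, by the inverse law of cosines:
  cos(∠ARY) = (RA² + RY² - AY²) / (2·RA·RY)
  ∠ARY = 21.79°

Step 11: From BA = √7, BY = 2, AY = 3, by the inverse law of cosines:
  cos(∠ABY) = (BA² + BY² - AY²) / (2·BA·BY)
  ∠ABY = 79.11°

Step 12: From AC = 13.43, AU = 14.67, CU = 3, by the inverse law of cosines:
  cos(∠CAU) = (AC² + AU² - CU²) / (2·AC·AU)
  ∠CAU = 11.16°

Step 13: From UA = 14.67, UP = 16.71, AP = 8, by the inverse law of cosines:
  cos(∠AUP) = (UA² + UP² - AP²) / (2·UA·UP)
  ∠AUP = 28.6°

Step 14: From PA = 8, PU = 16.71, AU = 14.67, by the inverse law of cosines:
  cos(∠APU) = (PA² + PU² - AU²) / (2·PA·PU)
  ∠APU = 61.4°

Step 15: From CA = 13.43, CU = 3, AU = 14.67, by the inverse law of cosines:
  cos(∠ACU) = (CA² + CU² - AU²) / (2·CA·CU)
  ∠ACU = 108.84°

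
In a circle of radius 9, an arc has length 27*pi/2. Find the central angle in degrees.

θ = 360 × 27*pi/2 / (2π × 9) = 270° (rearranging arc length formula).

270°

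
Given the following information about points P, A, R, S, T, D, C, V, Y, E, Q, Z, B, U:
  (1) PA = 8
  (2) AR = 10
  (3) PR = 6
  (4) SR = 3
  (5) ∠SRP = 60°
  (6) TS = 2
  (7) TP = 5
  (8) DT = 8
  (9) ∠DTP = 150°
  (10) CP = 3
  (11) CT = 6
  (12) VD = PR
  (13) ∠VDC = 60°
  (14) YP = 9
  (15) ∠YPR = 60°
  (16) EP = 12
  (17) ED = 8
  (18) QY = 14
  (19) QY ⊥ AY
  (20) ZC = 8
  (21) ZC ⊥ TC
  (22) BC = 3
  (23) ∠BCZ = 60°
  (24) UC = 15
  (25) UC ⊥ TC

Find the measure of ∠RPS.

Step 1: By the law of cosines on triangle PRS: PS² = 6² + 3² − 2·6·3·cos(60°) = 27, so PS = 3·√3.
Step 2: By the inverse law of cosines on triangle RPS: cos(∠RPS) = (6² + (3·√3)² − 3²) / (2·6·3·√3) = 54/62.35 = 0.866, so ∠RPS = 30°.

Therefore, the measure of angle ∠RPS = 30°.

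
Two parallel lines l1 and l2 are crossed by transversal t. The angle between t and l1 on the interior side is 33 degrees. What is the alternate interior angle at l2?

Alternate interior angles are equal: 33 degrees.

33 degrees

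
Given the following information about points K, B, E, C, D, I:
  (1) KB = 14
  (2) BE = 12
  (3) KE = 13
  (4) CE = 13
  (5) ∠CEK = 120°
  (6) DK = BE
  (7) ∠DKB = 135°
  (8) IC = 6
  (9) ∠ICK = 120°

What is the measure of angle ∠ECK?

Step 1: By the law of cosines on triangle CEK: CK² = 13² + 13² − 2·13·13·cos(120°) = 507, so CK = 13·√3.
Step 2: By the inverse law of cosines on triangle ECK: cos(∠ECK) = (13² + (13·√3)² − 13²) / (2·13·13·√3) = 507/585.43 = 0.866, so ∠ECK = 30°.

Therefore, the measure of angle ∠ECK = 30°.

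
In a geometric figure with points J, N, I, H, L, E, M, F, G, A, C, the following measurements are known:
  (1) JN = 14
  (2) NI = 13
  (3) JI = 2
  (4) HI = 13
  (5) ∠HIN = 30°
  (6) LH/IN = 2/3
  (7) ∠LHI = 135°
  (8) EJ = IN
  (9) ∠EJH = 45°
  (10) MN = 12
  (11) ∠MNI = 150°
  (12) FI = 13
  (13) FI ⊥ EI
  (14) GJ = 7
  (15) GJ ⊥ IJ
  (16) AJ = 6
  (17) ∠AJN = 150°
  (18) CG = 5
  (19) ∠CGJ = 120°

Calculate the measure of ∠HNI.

Step 1: By the law of cosines on triangle NIH: NH² = 13² + 13² − 2·13·13·cos(30°) = 45.28, so NH ≈ 6.73.
Step 2: By the inverse law of cosines on triangle HNI: cos(∠HNI) = (6.73² + 13² − 13²) / (2·6.73·13) = 45.28/174.96 = 0.2588, so ∠HNI = 75°.

Therefore, the measure of angle ∠HNI = 75°.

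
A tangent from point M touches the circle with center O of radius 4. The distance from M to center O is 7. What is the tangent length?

tangent = √(d² - r²) = √(7² - 4²) = √(49 - 16) = √33 = sqrt(33)

sqrt(33)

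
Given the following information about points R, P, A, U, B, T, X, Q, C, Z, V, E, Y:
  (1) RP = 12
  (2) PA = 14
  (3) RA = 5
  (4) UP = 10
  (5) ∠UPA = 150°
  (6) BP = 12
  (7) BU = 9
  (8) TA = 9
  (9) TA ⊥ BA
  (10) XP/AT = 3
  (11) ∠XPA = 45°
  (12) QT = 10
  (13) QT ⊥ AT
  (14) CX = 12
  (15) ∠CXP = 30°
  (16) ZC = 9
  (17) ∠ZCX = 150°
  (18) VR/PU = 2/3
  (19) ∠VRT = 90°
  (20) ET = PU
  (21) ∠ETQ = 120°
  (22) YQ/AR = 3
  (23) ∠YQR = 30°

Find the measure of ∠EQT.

From the given relations: ET = PU = 10.
Step 1: By the law of cosines on triangle QTE: QE² = 10² + 10² − 2·10·10·cos(120°) = 300, so QE = 10·√3.
Step 2: By the inverse law of cosines on triangle EQT: cos(∠EQT) = ((10·√3)² + 10² − 10²) / (2·10·√3·10) = 300/346.41 = 0.866, so ∠EQT = 30°.

Therefore, the measure of angle ∠EQT = 30°.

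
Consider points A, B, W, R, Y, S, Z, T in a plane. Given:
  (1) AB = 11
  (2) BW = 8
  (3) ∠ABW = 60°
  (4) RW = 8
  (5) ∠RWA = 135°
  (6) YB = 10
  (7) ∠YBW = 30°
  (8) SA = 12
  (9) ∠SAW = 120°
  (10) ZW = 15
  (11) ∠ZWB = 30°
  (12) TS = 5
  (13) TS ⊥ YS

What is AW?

Step 1: By the law of cosines on triangle ABW: AW² = 11² + 8² − 2·11·8·cos(60°) = 97, so AW = √97.

Therefore, the length of AW = √97.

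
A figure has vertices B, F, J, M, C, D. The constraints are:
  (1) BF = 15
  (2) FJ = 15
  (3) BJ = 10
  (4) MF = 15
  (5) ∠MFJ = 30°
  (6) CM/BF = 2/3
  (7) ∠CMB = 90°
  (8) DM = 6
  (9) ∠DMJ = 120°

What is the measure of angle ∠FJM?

Step 1: By the law of cosines on triangle JFM: JM² = 15² + 15² − 2·15·15·cos(30°) = 60.29, so JM ≈ 7.76.
Step 2: By the inverse law of cosines on triangle FJM: cos(∠FJM) = (15² + 7.76² − 15²) / (2·15·7.76) = 60.29/232.94 = 0.2588, so ∠FJM = 75°.

Therefore, the measure of angle ∠FJM = 75°.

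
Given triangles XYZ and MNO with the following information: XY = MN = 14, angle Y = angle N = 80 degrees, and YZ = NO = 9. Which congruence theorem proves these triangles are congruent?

The given information matches SAS: Two pairs of corresponding sides and the included angle are equal (Side-Angle-Side).

SAS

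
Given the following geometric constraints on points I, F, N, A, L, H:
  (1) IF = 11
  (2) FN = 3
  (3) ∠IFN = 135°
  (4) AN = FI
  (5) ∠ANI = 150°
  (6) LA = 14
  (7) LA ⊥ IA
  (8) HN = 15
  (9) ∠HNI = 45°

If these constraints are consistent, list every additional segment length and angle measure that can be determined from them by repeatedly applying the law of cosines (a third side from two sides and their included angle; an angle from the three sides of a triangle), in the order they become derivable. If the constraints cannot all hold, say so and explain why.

The constraints are consistent. Derivable facts, in order:
After 1 step:
- IN ≈ 13.29
After 2 steps:
- IA ≈ 23.47
- IH ≈ 10.94
- ∠FIN = 9.18°
- ∠FNI = 35.82°
After 3 steps:
- IL ≈ 27.33
- ∠AIN = 13.55°
- ∠HIN = 75.79°
- ∠IAN = 16.45°
- ∠IHN = 59.21°
After 4 steps:
- ∠AIL = 30.81°
- ∠ALI = 59.19°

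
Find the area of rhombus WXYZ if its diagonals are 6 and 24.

Area = (6 * 24) / 2 = 144 / 2 = 72

72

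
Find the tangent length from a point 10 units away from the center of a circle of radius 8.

Let T be the point of tangency. Then CT ⊥ PT (radius ⊥ tangent).
In right triangle CTP: CP² = CT² + PT²
10² = 8² + PT²
PT² = 36, PT = 6

6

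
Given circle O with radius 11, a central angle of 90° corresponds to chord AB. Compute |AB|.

Chord = 2(11) sin(45°) = 11*sqrt(2)

11*sqrt(2)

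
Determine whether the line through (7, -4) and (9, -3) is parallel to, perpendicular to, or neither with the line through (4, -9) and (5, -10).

Slope of line 1: m1 = (-3 - -4)/(9 - 7) = 1/2 = 1/2
Slope of line 2: m2 = (-10 - -9)/(5 - 4) = -1/1 = -1
For parallel lines we need equal slopes: 1/2 != -1.
For perpendicular lines we need m1*m2 = -1: (1/2)(-1) = -1/2 != -1.
Since neither condition holds, the lines are neither parallel nor perpendicular.

Neither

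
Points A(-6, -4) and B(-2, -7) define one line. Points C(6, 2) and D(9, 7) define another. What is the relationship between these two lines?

Slope of line 1: m1 = (-7 - -4)/(-2 - -6) = -3/4 = -3/4
Slope of line 2: m2 = (7 - 2)/(9 - 6) = 5/3 = 5/3
m1 != m2 (-3/4 != 5/3), so not parallel.
m1 * m2 = (-3/4) * (5/3) = -5/4 != -1, so not perpendicular.
The lines are neither parallel nor perpendicular.

Neither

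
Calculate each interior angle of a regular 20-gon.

Each interior angle of a regular n-gon is (n - 2) * 180 / n.
For n = 20: (20 - 2) * 180 / 20 = 3240/20 = 162 degrees.

162 degrees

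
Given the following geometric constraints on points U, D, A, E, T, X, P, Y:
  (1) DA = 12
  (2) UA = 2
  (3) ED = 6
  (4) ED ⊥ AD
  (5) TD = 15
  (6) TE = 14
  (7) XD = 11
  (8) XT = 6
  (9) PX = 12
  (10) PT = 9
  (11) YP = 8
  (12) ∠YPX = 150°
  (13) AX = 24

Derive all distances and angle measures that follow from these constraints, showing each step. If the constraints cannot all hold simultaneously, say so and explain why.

These constraints are not satisfiable: by the triangle inequality in triangle DAX, (1) DA = 12 and (7) XD = 11 force AX ≤ 12 + 11 = 23, but (13) says AX = 24. No planar figure meets all of them, so nothing further can be derived.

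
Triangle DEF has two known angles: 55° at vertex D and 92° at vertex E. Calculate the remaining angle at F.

The interior angles sum to 180°: angle F = 180 - 55 - 92 = 33°.
The triangle is obtuse (angles 55°, 92°, 33°).

33 degrees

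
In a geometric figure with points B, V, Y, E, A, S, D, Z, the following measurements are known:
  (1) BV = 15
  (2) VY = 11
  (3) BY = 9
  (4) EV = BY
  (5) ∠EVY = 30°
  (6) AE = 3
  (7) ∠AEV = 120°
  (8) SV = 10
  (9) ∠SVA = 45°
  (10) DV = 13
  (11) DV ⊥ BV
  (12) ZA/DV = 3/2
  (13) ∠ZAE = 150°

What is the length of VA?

From the given relations: EV = BY = 9.
Step 1: By the law of cosines on triangle VEA: VA² = 9² + 3² − 2·9·3·cos(120°) = 117, so VA = 3·√13.

Therefore, the length of VA = 3·√13.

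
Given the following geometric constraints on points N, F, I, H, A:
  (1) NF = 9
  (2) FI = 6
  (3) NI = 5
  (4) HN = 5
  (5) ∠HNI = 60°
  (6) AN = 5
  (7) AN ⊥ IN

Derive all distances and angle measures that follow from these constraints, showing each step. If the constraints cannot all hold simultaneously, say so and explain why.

The constraints are consistent.

Step 1: From IN = 5, NH = 5, and ∠INH = 60°, by the law of cosines:
  IH² = IN² + NH² - 2·IN·NH·cos(60°) = 25 + 25 - 25 = 25
  IH = 5

Step 2: From IN = 5, NA = 5, and ∠INA = 90°, by the law of cosines:
  IA² = IN² + NA² - 2·IN·NA·cos(90°) = 25 + 25 - 0 = 50
  IA = 5·√2

Step 3: From NF = 9, NI = 5, FI = 6, by the inverse law of cosines:
  cos(∠FNI) = (NF² + NI² - FI²) / (2·NF·NI)
  ∠FNI = 38.94°

Step 4: From FI = 6, FN = 9, IN = 5, by the inverse law of cosines:
  cos(∠IFN) = (FI² + FN² - IN²) / (2·FI·FN)
  ∠IFN = 31.59°

Step 5: From IF = 6, IN = 5, FN = 9, by the inverse law of cosines:
  cos(∠FIN) = (IF² + IN² - FN²) / (2·IF·IN)
  ∠FIN = 109.47°

Step 6: From IA = 5·√2, IN = 5, AN = 5, by the inverse law of cosines:
  cos(∠AIN) = (IA² + IN² - AN²) / (2·IA·IN)
  ∠AIN = 45°

Step 7: From IH = 5, IN = 5, HN = 5, by the inverse law of cosines:
  cos(∠HIN) = (IH² + IN² - HN²) / (2·IH·IN)
  ∠HIN = 60°

Step 8: From HI = 5, HN = 5, IN = 5, by the inverse law of cosines:
  cos(∠IHN) = (HI² + HN² - IN²) / (2·HI·HN)
  ∠IHN = 60°

Step 9: From AI = 5·√2, AN = 5, IN = 5, by the inverse law of cosines:
  cos(∠IAN) = (AI² + AN² - IN²) / (2·AI·AN)
  ∠IAN = 45°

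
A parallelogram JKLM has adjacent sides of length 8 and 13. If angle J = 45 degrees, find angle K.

Opposite sides of a parallelogram are parallel, so consecutive angles form co-interior angles on a transversal.
Co-interior angles sum to 180°, giving angle K = 180 - 45 = 135 degrees.

135 degrees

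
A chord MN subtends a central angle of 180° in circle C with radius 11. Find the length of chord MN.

Chord = 2(11) sin(90°) = 22

22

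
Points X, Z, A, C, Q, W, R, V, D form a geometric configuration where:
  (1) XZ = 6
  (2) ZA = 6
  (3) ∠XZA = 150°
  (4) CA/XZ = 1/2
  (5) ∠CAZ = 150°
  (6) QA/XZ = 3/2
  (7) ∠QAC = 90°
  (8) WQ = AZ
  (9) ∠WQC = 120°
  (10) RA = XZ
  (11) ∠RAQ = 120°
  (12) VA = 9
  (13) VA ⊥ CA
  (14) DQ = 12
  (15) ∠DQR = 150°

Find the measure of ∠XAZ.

Step 1: By the law of cosines on triangle AZX: AX² = 6² + 6² − 2·6·6·cos(150°) = 134.35, so AX ≈ 11.59.
Step 2: By the inverse law of cosines on triangle XAZ: cos(∠XAZ) = (11.59² + 6² − 6²) / (2·11.59·6) = 134.35/139.09 = 0.9659, so ∠XAZ = 15°.

Therefore, the measure of angle ∠XAZ = 15°.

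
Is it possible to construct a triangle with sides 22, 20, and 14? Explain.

Check all three triangle inequalities:
22 + 20 = 42 > 14 ✓
22 + 14 = 36 > 20 ✓
20 + 14 = 34 > 22 ✓
All conditions hold, so these sides form a valid triangle.

Yes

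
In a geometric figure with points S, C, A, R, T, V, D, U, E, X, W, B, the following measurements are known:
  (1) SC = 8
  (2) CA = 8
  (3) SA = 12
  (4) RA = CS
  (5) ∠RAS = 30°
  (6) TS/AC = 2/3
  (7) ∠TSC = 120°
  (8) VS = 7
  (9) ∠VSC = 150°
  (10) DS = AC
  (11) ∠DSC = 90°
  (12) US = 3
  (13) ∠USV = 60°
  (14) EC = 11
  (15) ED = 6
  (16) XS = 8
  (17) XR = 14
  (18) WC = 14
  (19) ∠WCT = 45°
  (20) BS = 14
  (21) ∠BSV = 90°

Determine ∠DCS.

From the given relations: DS = AC = 8.
Step 1: By the law of cosines on triangle CSD: CD² = 8² + 8² − 2·8·8·cos(90°) = 128, so CD = 8·√2.
Step 2: By the inverse law of cosines on triangle DCS: cos(∠DCS) = ((8·√2)² + 8² − 8²) / (2·8·√2·8) = 128/181.02 = 0.7071, so ∠DCS = 45°.

Therefore, the measure of angle ∠DCS = 45°.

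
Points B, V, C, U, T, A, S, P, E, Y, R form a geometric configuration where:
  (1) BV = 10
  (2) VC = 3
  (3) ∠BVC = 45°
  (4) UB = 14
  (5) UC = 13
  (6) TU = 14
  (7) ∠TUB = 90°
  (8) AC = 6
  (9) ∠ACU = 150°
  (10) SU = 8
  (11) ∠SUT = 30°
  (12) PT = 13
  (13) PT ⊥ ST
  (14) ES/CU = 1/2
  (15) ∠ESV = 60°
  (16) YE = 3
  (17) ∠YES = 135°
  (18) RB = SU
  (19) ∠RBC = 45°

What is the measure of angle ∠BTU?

Step 1: By the law of cosines on triangle TUB: TB² = 14² + 14² − 2·14·14·cos(90°) = 392, so TB = 14·√2.
Step 2: By the inverse law of cosines on triangle BTU: cos(∠BTU) = ((14·√2)² + 14² − 14²) / (2·14·√2·14) = 392/554.37 = 0.7071, so ∠BTU = 45°.

Therefore, the measure of angle ∠BTU = 45°.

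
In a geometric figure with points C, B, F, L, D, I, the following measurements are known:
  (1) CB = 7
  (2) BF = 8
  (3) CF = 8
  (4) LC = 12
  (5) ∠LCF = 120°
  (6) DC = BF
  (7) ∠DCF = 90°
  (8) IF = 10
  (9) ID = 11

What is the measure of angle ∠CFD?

From the given relations: DC = BF = 8.
Step 1: By the law of cosines on triangle FCD: FD² = 8² + 8² − 2·8·8·cos(90°) = 128, so FD = 8·√2.
Step 2: By the inverse law of cosines on triangle CFD: cos(∠CFD) = (8² + (8·√2)² − 8²) / (2·8·8·√2) = 128/181.02 = 0.7071, so ∠CFD = 45°.

Therefore, the measure of angle ∠CFD = 45°.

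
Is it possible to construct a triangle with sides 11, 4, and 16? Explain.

Check the triangle inequality: 11 + 4 = 15 ≤ 16.
Since the sum of two sides does not exceed the third, no triangle can be formed.

No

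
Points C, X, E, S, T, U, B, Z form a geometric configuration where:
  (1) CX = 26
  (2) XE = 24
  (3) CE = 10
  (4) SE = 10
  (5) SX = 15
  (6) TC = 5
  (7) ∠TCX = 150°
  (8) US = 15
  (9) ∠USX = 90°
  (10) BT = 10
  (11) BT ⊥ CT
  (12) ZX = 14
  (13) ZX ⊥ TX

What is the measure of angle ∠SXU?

Step 1: By the law of cosines on triangle XSU: XU² = 15² + 15² − 2·15·15·cos(90°) = 450, so XU = 15·√2.
Step 2: By the inverse law of cosines on triangle SXU: cos(∠SXU) = (15² + (15·√2)² − 15²) / (2·15·15·√2) = 450/636.4 = 0.7071, so ∠SXU = 45°.

Therefore, the measure of angle ∠SXU = 45°.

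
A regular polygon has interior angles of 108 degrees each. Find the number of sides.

Each interior angle of a regular n-gon is (n - 2) * 180 / n.
Setting this equal to 108:
(n - 2) * 180 / n = 108
Each exterior angle = 180 - 108 = 72 degrees.
Since exterior angles sum to 360: n = 360 / 72 = 5.

5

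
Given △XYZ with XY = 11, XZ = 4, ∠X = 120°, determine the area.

When two sides and the included angle are known, the area formula is (1/2)ab sin(C).
The height from one side to the opposite vertex is 4 sin(120°) = 2*sqrt(3).
Area = (1/2) * 11 * 2*sqrt(3) = 11*sqrt(3).

11*sqrt(3)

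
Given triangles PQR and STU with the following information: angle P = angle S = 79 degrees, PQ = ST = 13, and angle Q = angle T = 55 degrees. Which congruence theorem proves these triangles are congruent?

Consider the given information: angle P = angle S = 79 degrees, PQ = ST = 13, and angle Q = angle T = 55 degrees
This is not AAS or HL: AAS requires two angles and a non-included side. HL only applies to right triangles with matching hypotenuse and leg.
The correct criterion is ASA. Two pairs of corresponding angles and the included side are equal (Angle-Side-Angle).

ASA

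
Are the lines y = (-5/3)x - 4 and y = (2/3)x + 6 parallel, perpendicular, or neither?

Slope of line 1: m1 = -5/3
Slope of line 2: m2 = 2/3
m1 != m2 (-5/3 != 2/3), so not parallel.
m1 * m2 = (-5/3) * (2/3) = -10/9 != -1, so not perpendicular.
The lines are neither parallel nor perpendicular.

Neither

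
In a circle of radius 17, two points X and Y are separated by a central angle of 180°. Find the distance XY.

Chord = 2(17) sin(90°) = 34

34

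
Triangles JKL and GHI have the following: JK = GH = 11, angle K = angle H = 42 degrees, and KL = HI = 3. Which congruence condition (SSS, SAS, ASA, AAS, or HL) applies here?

The given information provides:
JK = GH = 11, angle K = angle H = 42 degrees, and KL = HI = 3
This matches the SAS congruence theorem.
Two pairs of corresponding sides and the included angle are equal (Side-Angle-Side).

SAS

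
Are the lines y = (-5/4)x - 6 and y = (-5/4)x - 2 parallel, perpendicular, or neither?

Slope of line 1: m1 = -5/4
Slope of line 2: m2 = -5/4
Since m1 = m2 = -5/4, the lines are parallel.

Parallel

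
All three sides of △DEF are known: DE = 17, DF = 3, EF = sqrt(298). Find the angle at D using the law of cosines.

When all three sides of a triangle are known, the law of cosines can be rearranged to find any angle.
cos(C) = (a² + b² - c²) / (2ab) gives cos(D) = 0.
Taking the inverse cosine: D = 90°.

90°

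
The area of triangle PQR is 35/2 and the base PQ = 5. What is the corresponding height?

Area = (1/2) * base * height
height = 2 * Area / base
height = 2 * 35/2 / 5
height = 35 / 5
height = 7

7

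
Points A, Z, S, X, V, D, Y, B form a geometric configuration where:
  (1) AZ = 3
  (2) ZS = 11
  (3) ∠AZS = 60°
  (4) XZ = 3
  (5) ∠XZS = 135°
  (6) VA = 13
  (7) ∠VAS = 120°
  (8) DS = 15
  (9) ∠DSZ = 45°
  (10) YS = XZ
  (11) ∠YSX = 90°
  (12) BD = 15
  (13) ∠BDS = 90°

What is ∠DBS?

Step 1: By the law of cosines on triangle BDS: BS² = 15² + 15² − 2·15·15·cos(90°) = 450, so BS = 15·√2.
Step 2: By the inverse law of cosines on triangle DBS: cos(∠DBS) = (15² + (15·√2)² − 15²) / (2·15·15·√2) = 450/636.4 = 0.7071, so ∠DBS = 45°.

Therefore, the measure of angle ∠DBS = 45°.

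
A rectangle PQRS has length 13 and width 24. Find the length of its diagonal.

d = sqrt(13^2 + 24^2) = sqrt(745)

sqrt(745)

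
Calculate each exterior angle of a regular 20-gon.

Each exterior angle of a regular n-gon is 360 / n.
For n = 20: 360 / 20 = 18 degrees.

18 degrees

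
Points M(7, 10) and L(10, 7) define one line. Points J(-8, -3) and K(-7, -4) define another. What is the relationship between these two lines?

Slope of line 1: m1 = (7 - 10)/(10 - 7) = -3/3 = -1
Slope of line 2: m2 = (-4 - -3)/(-7 - -8) = -1/1 = -1
Since m1 = m2 = -1, the lines are parallel.

Parallel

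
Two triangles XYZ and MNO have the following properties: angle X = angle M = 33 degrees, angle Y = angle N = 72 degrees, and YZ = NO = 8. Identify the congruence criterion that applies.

The given information provides:
angle X = angle M = 33 degrees, angle Y = angle N = 72 degrees, and YZ = NO = 8
This matches the AAS congruence theorem.
Two pairs of corresponding angles and a non-included side are equal (Angle-Angle-Side).

AAS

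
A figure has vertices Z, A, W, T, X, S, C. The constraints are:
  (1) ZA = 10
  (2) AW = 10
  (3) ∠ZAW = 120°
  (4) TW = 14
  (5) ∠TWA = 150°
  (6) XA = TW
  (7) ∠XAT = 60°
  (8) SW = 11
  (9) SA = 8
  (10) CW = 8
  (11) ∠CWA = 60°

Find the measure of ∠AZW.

Step 1: By the law of cosines on triangle ZAW: ZW² = 10² + 10² − 2·10·10·cos(120°) = 300, so ZW = 10·√3.
Step 2: By the inverse law of cosines on triangle AZW: cos(∠AZW) = (10² + (10·√3)² − 10²) / (2·10·10·√3) = 300/346.41 = 0.866, so ∠AZW = 30°.

Therefore, the measure of angle ∠AZW = 30°.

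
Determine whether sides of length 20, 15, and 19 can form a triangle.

For three segments to close into a triangle, no single side can be as long as the other two combined.
The longest side is 20, and 15 + 19 = 34 > 20.
A triangle can be formed.

Yes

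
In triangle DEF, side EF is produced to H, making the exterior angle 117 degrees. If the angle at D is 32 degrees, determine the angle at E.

angle E = 117 - 32 = 85 degrees (exterior angle theorem).

85 degrees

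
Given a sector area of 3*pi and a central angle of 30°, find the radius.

Sector area A = πr² × θ/360, so r² = 360A / (πθ).
r² = 360 × 3*pi / (π × 30)
r² = 36
r = 6

6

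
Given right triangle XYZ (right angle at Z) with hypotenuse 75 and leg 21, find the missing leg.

Rearranging the Pythagorean theorem to solve for the unknown leg:
leg^2 = hypotenuse^2 - known_leg^2 = 5625 - 441 = 5184
leg = sqrt(5184) = 72.

72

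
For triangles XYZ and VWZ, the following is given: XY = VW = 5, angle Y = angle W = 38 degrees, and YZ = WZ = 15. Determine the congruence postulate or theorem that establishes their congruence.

The given information matches SAS: Two pairs of corresponding sides and the included angle are equal (Side-Angle-Side).

SAS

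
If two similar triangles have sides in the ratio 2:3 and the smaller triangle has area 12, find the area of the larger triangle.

Area ratio = (2/3)^2 = 4/9. Area of the larger triangle = 12 * 9/4 = 27.

27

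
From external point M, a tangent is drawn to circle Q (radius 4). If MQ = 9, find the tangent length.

tangent = √(d² - r²) = √(9² - 4²) = √(81 - 16) = √65 = sqrt(65)

sqrt(65)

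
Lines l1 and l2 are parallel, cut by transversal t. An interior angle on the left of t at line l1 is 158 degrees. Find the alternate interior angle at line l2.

Alternate interior angles formed by parallel lines and a transversal are equal.
The given angle is 158 degrees.
The alternate interior angle = 158 degrees.

158 degrees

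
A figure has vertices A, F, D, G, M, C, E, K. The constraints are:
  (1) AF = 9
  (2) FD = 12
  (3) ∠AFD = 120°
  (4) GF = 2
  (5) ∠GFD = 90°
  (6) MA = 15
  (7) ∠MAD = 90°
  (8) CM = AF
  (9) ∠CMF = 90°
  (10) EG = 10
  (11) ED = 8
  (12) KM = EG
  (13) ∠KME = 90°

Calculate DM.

Step 1: By the law of cosines on triangle DFA: DA² = 12² + 9² − 2·12·9·cos(120°) = 333, so DA = 3·√37.
Step 2: By the law of cosines on triangle DAM: DM² = (3·√37)² + 15² − 2·3·√37·15·cos(90°) = 558, so DM = 3·√62.

Therefore, the length of DM = 3·√62.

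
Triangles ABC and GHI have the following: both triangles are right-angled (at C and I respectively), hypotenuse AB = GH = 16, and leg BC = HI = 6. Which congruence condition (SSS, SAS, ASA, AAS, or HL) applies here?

The given information provides:
both triangles are right-angled (at C and I respectively), hypotenuse AB = GH = 16, and leg BC = HI = 6
This matches the HL congruence theorem.
The hypotenuse and one leg of two right triangles are equal (Hypotenuse-Leg).

HL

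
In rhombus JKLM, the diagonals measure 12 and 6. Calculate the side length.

In a rhombus, the diagonals bisect each other perpendicularly, creating four congruent right triangles.
Each triangle has legs 6 (half of 12) and 3 (half of 6).
The hypotenuse of each right triangle is a side of the rhombus:
side = sqrt(6^2 + 3^2) = sqrt(45) = 3*sqrt(5)

3*sqrt(5)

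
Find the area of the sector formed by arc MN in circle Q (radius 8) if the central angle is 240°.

Sector area = π(8²)(2/3) = 128*pi/3

128*pi/3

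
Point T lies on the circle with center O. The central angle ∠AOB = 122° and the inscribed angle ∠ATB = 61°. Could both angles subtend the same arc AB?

By the inscribed angle theorem, if both angles subtend the same arc, the inscribed angle must be half the central angle.
Half of 122° = 61°, which equals the given inscribed angle of 61°.
Therefore, yes, they correspond to the same arc.

Yes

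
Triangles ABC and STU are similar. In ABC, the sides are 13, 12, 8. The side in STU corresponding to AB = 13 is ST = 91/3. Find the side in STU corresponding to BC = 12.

k = 91/3/13 = 7/3. TU = 7/3 * 12 = 28.

28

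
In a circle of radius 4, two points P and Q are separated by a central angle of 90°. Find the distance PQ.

Chord length = 2r sin(θ/2)
= 2 × 4 × sin(90°/2)
= 2 × 4 × sin(45°)
= 4*sqrt(2)

4*sqrt(2)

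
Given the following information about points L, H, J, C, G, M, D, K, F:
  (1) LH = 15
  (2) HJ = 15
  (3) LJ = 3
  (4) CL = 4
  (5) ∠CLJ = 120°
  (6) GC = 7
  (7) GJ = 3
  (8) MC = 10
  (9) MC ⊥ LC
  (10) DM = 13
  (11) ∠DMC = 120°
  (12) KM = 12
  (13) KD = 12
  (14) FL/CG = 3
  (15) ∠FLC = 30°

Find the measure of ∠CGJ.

Step 1: By the law of cosines on triangle CLJ: CJ² = 4² + 3² − 2·4·3·cos(120°) = 37, so CJ = √37.
Step 2: By the inverse law of cosines on triangle CGJ: cos(∠CGJ) = (7² + 3² − √37²) / (2·7·3) = 21/42 = 0.5, so ∠CGJ = 60°.

Therefore, the measure of angle ∠CGJ = 60°.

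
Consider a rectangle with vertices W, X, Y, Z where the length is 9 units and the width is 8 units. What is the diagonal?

A rectangle's diagonal splits it into two right triangles, with the diagonal as the hypotenuse.
By the Pythagorean theorem, d^2 = 9^2 + 8^2 = 145.
Therefore d = sqrt(145).

sqrt(145)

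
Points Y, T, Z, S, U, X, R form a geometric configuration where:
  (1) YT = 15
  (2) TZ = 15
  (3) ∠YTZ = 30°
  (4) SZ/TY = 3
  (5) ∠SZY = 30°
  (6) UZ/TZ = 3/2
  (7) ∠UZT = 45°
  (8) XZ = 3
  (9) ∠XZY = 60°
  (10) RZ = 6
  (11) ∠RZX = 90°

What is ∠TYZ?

Step 1: By the law of cosines on triangle YTZ: YZ² = 15² + 15² − 2·15·15·cos(30°) = 60.29, so YZ ≈ 7.76.
Step 2: By the inverse law of cosines on triangle TYZ: cos(∠TYZ) = (15² + 7.76² − 15²) / (2·15·7.76) = 60.29/232.94 = 0.2588, so ∠TYZ = 75°.

Therefore, the measure of angle ∠TYZ = 75°.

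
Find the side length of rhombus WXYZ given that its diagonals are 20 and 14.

The diagonals of a rhombus bisect each other at right angles.
Half-diagonals: 20/2 = 10 and 14/2 = 7
side = sqrt(10^2 + 7^2)
side = sqrt(100 + 49)
side = sqrt(149)

sqrt(149)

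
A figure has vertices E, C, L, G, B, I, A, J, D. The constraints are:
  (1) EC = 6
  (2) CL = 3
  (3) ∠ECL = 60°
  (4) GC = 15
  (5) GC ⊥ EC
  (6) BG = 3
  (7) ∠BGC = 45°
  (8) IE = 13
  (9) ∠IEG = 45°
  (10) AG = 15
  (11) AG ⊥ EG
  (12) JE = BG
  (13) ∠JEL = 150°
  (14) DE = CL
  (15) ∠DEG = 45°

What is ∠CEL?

Step 1: By the law of cosines on triangle ECL: EL² = 6² + 3² − 2·6·3·cos(60°) = 27, so EL = 3·√3.
Step 2: By the inverse law of cosines on triangle CEL: cos(∠CEL) = (6² + (3·√3)² − 3²) / (2·6·3·√3) = 54/62.35 = 0.866, so ∠CEL = 30°.

Therefore, the measure of angle ∠CEL = 30°.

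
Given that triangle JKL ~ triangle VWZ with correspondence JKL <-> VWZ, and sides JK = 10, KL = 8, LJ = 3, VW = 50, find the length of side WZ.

Since the triangles are similar, the ratio of corresponding sides is constant.
Scale factor k = VW / JK = 50 / 10 = 5
WZ = k * KL = 5 * 8 = 40

40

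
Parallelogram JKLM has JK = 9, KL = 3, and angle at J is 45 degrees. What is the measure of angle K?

Consecutive angles are supplementary: angle K = 180 - 45 = 135 degrees.

135 degrees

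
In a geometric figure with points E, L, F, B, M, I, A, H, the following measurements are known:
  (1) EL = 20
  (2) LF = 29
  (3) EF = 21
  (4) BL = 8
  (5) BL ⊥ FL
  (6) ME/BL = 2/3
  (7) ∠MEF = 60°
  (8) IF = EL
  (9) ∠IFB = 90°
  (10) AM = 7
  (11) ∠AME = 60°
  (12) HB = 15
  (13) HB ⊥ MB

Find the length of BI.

From the given relations: IF = EL = 20.
Step 1: By the law of cosines on triangle BLF: BF² = 8² + 29² − 2·8·29·cos(90°) = 905, so BF ≈ 30.08.
Step 2: By the law of cosines on triangle BFI: BI² = 30.08² + 20² − 2·30.08·20·cos(90°) = 1305, so BI = 3·√145.

Therefore, the length of BI = 3·√145.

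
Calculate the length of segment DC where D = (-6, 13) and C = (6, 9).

The horizontal distance is |6 - -6| = 12 and the vertical distance is |9 - 13| = 4.
By the Pythagorean theorem, d = sqrt(12^2 + 4^2) = sqrt(160) = 4*sqrt(10).

4*sqrt(10)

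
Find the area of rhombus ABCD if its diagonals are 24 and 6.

Area = (24 * 6) / 2 = 144 / 2 = 72

72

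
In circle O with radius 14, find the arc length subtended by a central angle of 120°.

The full circumference is 2πr = 2π(14) = 28*pi.
The arc spans 120° out of 360°, which is a fraction of 1/3.
Arc length = 28*pi × 1/3 = 28*pi/3.

28*pi/3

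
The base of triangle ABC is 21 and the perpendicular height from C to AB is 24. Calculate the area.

Area = (1/2) * base * height
Area = (1/2) * 21 * 24
Area = 252

252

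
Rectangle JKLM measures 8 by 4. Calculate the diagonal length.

A rectangle's diagonal splits it into two right triangles, with the diagonal as the hypotenuse.
By the Pythagorean theorem, d^2 = 8^2 + 4^2 = 80.
Therefore d = sqrt(80) = 4*sqrt(5).

4*sqrt(5)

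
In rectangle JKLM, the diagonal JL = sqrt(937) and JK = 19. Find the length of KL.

Using the Pythagorean theorem: d^2 = a^2 + b^2
b^2 = d^2 - a^2
b^2 = 937 - 361
b^2 = 576
b = sqrt(576) = 24

24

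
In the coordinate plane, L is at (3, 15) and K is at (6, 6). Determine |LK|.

d = sqrt((3)^2 + (-9)^2) = sqrt(90) = 3*sqrt(10)

3*sqrt(10)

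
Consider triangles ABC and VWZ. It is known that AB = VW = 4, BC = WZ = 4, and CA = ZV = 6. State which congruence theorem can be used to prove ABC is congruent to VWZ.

The given information matches SSS: All three pairs of corresponding sides are equal (Side-Side-Side).

SSS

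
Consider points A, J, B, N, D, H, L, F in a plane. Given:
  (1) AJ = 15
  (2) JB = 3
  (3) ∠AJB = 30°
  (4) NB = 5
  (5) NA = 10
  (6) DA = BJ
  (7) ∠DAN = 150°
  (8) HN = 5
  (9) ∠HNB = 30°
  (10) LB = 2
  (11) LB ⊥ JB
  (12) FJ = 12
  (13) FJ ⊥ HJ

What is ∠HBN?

Step 1: By the law of cosines on triangle BNH: BH² = 5² + 5² − 2·5·5·cos(30°) = 6.7, so BH ≈ 2.59.
Step 2: By the inverse law of cosines on triangle HBN: cos(∠HBN) = (2.59² + 5² − 5²) / (2·2.59·5) = 6.7/25.88 = 0.2588, so ∠HBN = 75°.

Therefore, the measure of angle ∠HBN = 75°.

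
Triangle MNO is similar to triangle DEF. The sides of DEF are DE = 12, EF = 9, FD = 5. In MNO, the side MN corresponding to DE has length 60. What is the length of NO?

Since the triangles are similar, the ratio of corresponding sides is constant.
Scale factor k = MN / DE = 60 / 12 = 5
NO = k * EF = 5 * 9 = 45

45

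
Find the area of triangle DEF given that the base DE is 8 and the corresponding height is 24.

Area = (1/2)(8)(24) = 96

96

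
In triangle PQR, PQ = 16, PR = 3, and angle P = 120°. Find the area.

When two sides and the included angle are known, the area formula is (1/2)ab sin(C).
The height from one side to the opposite vertex is 3 sin(120°) = 3*sqrt(3)/2.
Area = (1/2) * 16 * 3*sqrt(3)/2 = 12*sqrt(3).

12*sqrt(3)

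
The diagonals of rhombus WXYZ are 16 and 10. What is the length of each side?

The diagonals of a rhombus bisect each other at right angles.
Half-diagonals: 16/2 = 8 and 10/2 = 5
side = sqrt(8^2 + 5^2)
side = sqrt(64 + 25)
side = sqrt(89)

sqrt(89)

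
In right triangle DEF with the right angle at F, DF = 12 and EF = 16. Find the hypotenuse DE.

In a right triangle, the square of the hypotenuse equals the sum of the squares of the two legs.
The legs are 12 and 16, so the hypotenuse = sqrt(144 + 256) = sqrt(400) = 20.

20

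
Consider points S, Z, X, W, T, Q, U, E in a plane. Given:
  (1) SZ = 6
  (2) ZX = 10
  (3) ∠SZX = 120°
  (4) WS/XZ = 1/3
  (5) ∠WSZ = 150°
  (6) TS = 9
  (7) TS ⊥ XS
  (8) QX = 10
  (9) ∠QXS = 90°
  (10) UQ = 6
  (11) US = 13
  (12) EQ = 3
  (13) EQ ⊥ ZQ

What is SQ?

Step 1: By the law of cosines on triangle SZX: SX² = 6² + 10² − 2·6·10·cos(120°) = 196, so SX = 14.
Step 2: By the law of cosines on triangle SXQ: SQ² = 14² + 10² − 2·14·10·cos(90°) = 296, so SQ = 2·√74.

Therefore, the length of SQ = 2·√74.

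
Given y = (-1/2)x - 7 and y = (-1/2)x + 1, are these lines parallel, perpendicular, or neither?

Slope of line 1: m1 = -1/2
Slope of line 2: m2 = -1/2
Since m1 = m2 = -1/2, the lines are parallel.

Parallel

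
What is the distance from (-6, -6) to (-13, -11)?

d = sqrt((-13 - -6)^2 + (-11 - -6)^2)
d = sqrt(-7^2 + -5^2)
d = sqrt(49 + 25)
d = sqrt(74)

sqrt(74)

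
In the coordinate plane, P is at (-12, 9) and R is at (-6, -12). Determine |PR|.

d = sqrt((-6 - -12)^2 + (-12 - 9)^2)
d = sqrt(6^2 + -21^2)
d = sqrt(36 + 441)
d = sqrt(477) = 3*sqrt(53)

3*sqrt(53)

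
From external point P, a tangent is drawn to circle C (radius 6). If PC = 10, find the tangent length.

Let T be the point of tangency. Then CT ⊥ PT (radius ⊥ tangent).
In right triangle CTP: CP² = CT² + PT²
10² = 6² + PT²
PT² = 64, PT = 8

8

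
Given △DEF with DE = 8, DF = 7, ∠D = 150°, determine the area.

When two sides and the included angle are known, the area formula is (1/2)ab sin(C).
The height from one side to the opposite vertex is 7 sin(150°) = 7/2.
Area = (1/2) * 8 * 7/2 = 14.

14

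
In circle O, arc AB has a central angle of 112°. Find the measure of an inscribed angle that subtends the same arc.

By the inscribed angle theorem, the inscribed angle is half the central angle.
Inscribed angle = 112° / 2 = 56°

56°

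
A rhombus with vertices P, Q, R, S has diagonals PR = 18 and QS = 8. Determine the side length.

Half-diagonals are 9 and 4. side = sqrt(9^2 + 4^2) = sqrt(97)

sqrt(97)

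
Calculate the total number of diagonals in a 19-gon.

Each of the 19 vertices connects to 16 non-adjacent vertices via diagonals.
Total connections = 19 × 16 = 304, but each diagonal is counted twice.
Number of diagonals = 304 / 2 = 152.

152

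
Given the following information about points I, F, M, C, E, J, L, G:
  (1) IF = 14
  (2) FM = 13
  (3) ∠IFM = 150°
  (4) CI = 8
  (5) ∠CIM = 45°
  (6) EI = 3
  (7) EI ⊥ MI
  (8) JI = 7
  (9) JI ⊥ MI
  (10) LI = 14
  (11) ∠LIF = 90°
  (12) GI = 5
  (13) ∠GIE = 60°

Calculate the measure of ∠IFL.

Step 1: By the law of cosines on triangle FIL: FL² = 14² + 14² − 2·14·14·cos(90°) = 392, so FL = 14·√2.
Step 2: By the inverse law of cosines on triangle IFL: cos(∠IFL) = (14² + (14·√2)² − 14²) / (2·14·14·√2) = 392/554.37 = 0.7071, so ∠IFL = 45°.

Therefore, the measure of angle ∠IFL = 45°.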